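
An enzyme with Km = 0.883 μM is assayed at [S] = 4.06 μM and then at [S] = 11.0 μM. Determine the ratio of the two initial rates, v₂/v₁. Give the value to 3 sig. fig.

Since Vmax cancels, v₂/v₁ = [S]₂(Km+[S]₁) / [S]₁(Km+[S]₂).
= 11.0×(0.883+4.06) / (4.06×(0.883+11.0)) = 54.37/48.24 = 1.13.

1.13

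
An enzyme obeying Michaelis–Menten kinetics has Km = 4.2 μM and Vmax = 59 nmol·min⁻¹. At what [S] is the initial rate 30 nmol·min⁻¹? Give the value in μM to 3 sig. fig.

The required fractional saturation is v/Vmax = 30/59 = 0.5085.
Then [S]/(Km+[S]) = 0.5085 ⇒ [S] = 4.2 × 0.5085/(1 − 0.5085) = 4.34 μM.

4.34 μM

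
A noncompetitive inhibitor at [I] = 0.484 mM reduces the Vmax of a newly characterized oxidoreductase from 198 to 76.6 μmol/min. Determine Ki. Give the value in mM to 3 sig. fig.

Noncompetitive: Vmax,app = Vmax/α with α = 1 + [I]/Ki.
α = Vmax/Vmax,app = 198/76.6 = 2.585.
Ki = [I]/(α − 1) = 0.484/1.585 = 0.305 mM.

0.305 mM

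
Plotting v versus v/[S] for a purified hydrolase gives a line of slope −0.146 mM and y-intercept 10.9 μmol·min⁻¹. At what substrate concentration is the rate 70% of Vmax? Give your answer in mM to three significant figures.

0.341 mM

The Eadie–Hofstee slope gives Km = 0.146 mM (slope = −Km).
v/Vmax = [S]/(Km+[S]) = 0.7 ⇒ [S] = Km·0.7/(1−0.7) = 0.146 × 2.333 = 0.341 mM.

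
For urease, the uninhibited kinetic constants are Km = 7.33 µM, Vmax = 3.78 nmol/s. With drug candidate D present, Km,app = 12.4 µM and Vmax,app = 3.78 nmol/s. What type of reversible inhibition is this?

Km increases (7.33 → 12.4 µM) while Vmax is unchanged — the hallmark of competitive inhibition.

competitive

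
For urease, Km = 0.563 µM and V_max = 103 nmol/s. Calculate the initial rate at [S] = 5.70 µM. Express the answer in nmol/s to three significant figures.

93.7 nmol/s

[S]/(Km+[S]) = 5.70/6.263 = 0.9101, the fractional saturation.
v = 0.9101 × Vmax = 0.9101 × 103 = 93.7 nmol/s.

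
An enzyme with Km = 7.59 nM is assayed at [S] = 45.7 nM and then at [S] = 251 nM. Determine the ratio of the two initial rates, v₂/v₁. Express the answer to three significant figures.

The fractional saturations are [S]/(Km+[S]) = 45.7/53.29 = 0.8576 and 251/258.6 = 0.9706.
v₂/v₁ is just their ratio: 0.9706/0.8576 = 1.13.

1.13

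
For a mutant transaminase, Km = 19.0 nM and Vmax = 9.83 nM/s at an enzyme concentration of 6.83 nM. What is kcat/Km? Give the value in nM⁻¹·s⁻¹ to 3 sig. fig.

0.0757 nM⁻¹·s⁻¹

kcat = Vmax/[E]total = 9.83/6.83 = 1.44 s⁻¹.
kcat/Km = 1.44/19.0 = 0.0757 nM⁻¹·s⁻¹.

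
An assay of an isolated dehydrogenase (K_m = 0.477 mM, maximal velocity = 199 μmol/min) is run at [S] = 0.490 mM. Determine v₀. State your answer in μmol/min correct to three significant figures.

v = Vmax·[S]/(Km + [S]) = 199 × 0.490 / (0.477 + 0.490)
  = 97.51 / 0.9670 = 101 μmol/min.

101 μmol/min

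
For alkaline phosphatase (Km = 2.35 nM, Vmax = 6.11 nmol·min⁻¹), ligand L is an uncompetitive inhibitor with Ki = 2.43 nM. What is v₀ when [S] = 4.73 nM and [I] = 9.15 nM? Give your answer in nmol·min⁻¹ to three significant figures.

With α = 1 + [I]/Ki = 1 + 9.15/2.43 = 4.765, the uncompetitive rate law is v = (Vmax/α)·[S] / (Km/α + [S]).
v = (6.11/4.765)×4.73 / (2.35/4.765 + 4.73) = 6.065/5.223 = 1.16 nmol·min⁻¹.

1.16 nmol·min⁻¹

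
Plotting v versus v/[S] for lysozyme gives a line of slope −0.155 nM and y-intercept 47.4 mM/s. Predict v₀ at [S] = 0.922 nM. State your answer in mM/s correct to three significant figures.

In the Eadie–Hofstee form v = Vmax − Km·(v/[S]), the slope is −Km and the intercept is Vmax, so Km = 0.155 nM and Vmax = 47.4 mM/s.
v = 47.4 × 0.922/(0.155 + 0.922) = 40.6 mM/s.

40.6 mM/s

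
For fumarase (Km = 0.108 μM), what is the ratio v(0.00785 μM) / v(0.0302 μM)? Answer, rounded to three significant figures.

The fractional saturations are [S]/(Km+[S]) = 0.0302/0.1382 = 0.2185 and 0.00785/0.1158 = 0.06776.
v₂/v₁ is just their ratio: 0.06776/0.2185 = 0.310.

0.310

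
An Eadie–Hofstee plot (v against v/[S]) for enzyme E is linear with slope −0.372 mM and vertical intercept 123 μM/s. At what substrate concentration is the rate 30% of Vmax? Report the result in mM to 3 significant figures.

0.159 mM

The Eadie–Hofstee slope gives Km = 0.372 mM (slope = −Km).
v/Vmax = [S]/(Km+[S]) = 0.3 ⇒ [S] = Km·0.3/(1−0.3) = 0.372 × 0.4286 = 0.159 mM.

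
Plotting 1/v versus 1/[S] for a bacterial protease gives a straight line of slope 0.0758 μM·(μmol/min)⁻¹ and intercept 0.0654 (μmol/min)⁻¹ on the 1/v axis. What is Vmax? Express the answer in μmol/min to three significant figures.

The y-intercept of a Lineweaver–Burk plot equals 1/Vmax, so Vmax = 1/0.0654 = 15.3 μmol/min.

15.3 μmol/min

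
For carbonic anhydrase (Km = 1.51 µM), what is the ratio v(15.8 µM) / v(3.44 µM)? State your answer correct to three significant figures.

1.31

The fractional saturations are [S]/(Km+[S]) = 3.44/4.950 = 0.6949 and 15.8/17.31 = 0.9128.
v₂/v₁ is just their ratio: 0.9128/0.6949 = 1.31.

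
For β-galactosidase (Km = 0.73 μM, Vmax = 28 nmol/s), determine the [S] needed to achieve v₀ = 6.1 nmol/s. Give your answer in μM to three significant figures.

Rearranging v = Vmax[S]/(Km+[S]) gives [S] = Km·v/(Vmax − v).
[S] = 0.73 × 6.1 / (28 − 6.1) = 4.453/21.90 = 0.203 μM.

0.203 μM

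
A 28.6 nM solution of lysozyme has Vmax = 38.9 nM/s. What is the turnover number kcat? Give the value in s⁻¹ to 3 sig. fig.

kcat = Vmax/[E]total = 38.9 nM/s / 28.6 nM = 1.36 s⁻¹.

1.36 s⁻¹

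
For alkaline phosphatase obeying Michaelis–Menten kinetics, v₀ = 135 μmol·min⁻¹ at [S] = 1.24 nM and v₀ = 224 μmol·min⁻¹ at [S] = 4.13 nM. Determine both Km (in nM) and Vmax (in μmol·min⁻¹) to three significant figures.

From v = Vmax[S]/(Km+[S]), each point gives Vmax = v(Km+[S])/[S].
Equating: 135(Km+1.24)/1.24 = 224(Km+4.13)/4.13.
108.9·Km + 135 = 54.24·Km + 224, so (108.9 − 54.24)·Km = 224 − 135.
Km = 89.00/54.63 = 1.63 nM; then Vmax = 135(1.63+1.24)/1.24 = 312 μmol·min⁻¹.

Km = 1.63 nM; Vmax = 312 μmol·min⁻¹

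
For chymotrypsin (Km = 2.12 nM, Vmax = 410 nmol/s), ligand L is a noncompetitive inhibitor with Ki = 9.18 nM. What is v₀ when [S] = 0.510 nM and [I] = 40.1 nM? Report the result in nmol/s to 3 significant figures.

14.8 nmol/s

α = 1 + [I]/Ki = 1 + 40.1/9.18 = 5.368.
For a noncompetitive inhibitor, Vmax is reduced to Vmax/α while Km is unchanged: Km,app = 2.12 nM, Vmax,app = 76.4 nmol/s.
v = Vmax,app·[S]/(Km,app + [S]) = 76.4 × 0.510/(2.12 + 0.510) = 14.8 nmol/s.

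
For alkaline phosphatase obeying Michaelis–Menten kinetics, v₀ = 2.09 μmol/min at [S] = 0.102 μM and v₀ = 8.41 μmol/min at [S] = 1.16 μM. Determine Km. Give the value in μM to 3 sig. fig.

In reciprocal form, 1/v = (Km/Vmax)·(1/[S]) + 1/Vmax. The two points give (1/[S], 1/v) = (9.804, 0.4785) and (0.8621, 0.1189).
Slope = (0.4785 − 0.1189)/(9.804 − 0.8621) = 0.04021; intercept = 0.4785 − 0.04021×9.804 = 0.08424.
Vmax = 1/intercept = 11.9 μmol/min; Km = slope × Vmax = 0.04021 × 11.9 = 0.477 μM.

0.477 μM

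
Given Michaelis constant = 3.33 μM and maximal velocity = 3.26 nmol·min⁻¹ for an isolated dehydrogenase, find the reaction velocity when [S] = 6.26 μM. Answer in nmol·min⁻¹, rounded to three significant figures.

2.13 nmol·min⁻¹

v = Vmax·[S]/(Km + [S]) = 3.26 × 6.26 / (3.33 + 6.26)
  = 20.41 / 9.590 = 2.13 nmol·min⁻¹.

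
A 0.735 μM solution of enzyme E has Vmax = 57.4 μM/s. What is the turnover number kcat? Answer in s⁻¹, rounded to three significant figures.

78.1 s⁻¹

kcat = Vmax/[E]total = 57.4 μM/s / 0.735 μM = 78.1 s⁻¹.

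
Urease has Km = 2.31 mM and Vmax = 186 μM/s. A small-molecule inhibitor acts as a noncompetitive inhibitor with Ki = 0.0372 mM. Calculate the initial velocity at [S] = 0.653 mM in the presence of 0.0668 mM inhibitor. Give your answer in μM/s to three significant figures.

14.7 μM/s

α = 1 + [I]/Ki = 1 + 0.0668/0.0372 = 2.796.
For a noncompetitive inhibitor, Vmax is reduced to Vmax/α while Km is unchanged: Km,app = 2.31 mM, Vmax,app = 66.5 μM/s.
v = Vmax,app·[S]/(Km,app + [S]) = 66.5 × 0.653/(2.31 + 0.653) = 14.7 μM/s.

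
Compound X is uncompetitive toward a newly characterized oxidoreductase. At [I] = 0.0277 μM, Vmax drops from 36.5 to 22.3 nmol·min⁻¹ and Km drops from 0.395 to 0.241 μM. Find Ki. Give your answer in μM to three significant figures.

Uncompetitive: Vmax,app = Vmax/α (and Km,app = Km/α) with α = 1 + [I]/Ki.
α = Vmax/Vmax,app = 36.5/22.3 = 1.637.
Ki = [I]/(α − 1) = 0.0277/0.6368 = 0.0435 μM.

0.0435 μM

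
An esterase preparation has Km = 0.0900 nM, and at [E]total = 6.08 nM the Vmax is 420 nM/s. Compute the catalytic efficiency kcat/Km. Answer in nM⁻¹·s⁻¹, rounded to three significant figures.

kcat = Vmax/[E]total = 420/6.08 = 69.1 s⁻¹.
kcat/Km = 69.1/0.0900 = 768 nM⁻¹·s⁻¹.

768 nM⁻¹·s⁻¹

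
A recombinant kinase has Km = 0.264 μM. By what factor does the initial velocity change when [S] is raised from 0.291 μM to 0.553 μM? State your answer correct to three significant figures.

1.29

Since Vmax cancels, v₂/v₁ = [S]₂(Km+[S]₁) / [S]₁(Km+[S]₂).
= 0.553×(0.264+0.291) / (0.291×(0.264+0.553)) = 0.3069/0.2377 = 1.29.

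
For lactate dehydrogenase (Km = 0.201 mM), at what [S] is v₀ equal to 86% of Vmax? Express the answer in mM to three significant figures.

v/Vmax = [S]/(Km+[S]) = 0.86, so [S] = Km·0.86/(1 − 0.86) = 0.201 × 6.143.
[S] = 1.23 mM.

1.23 mM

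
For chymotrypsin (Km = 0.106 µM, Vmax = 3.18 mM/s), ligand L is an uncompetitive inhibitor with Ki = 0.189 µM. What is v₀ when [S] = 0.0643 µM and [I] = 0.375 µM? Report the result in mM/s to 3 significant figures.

0.686 mM/s

With α = 1 + [I]/Ki = 1 + 0.375/0.189 = 2.984, the uncompetitive rate law is v = (Vmax/α)·[S] / (Km/α + [S]).
v = (3.18/2.984)×0.0643 / (0.106/2.984 + 0.0643) = 0.06852/0.09982 = 0.686 mM/s.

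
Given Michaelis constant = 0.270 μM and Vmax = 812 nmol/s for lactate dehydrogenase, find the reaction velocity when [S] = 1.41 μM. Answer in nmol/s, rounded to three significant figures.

[S]/(Km+[S]) = 1.41/1.680 = 0.8393, the fractional saturation.
v = 0.8393 × Vmax = 0.8393 × 812 = 681 nmol/s.

681 nmol/s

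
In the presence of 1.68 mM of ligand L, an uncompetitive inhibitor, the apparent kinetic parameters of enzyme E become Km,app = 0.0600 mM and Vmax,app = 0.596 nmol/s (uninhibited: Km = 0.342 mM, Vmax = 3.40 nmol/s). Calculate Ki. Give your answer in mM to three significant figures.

Uncompetitive: Vmax,app = Vmax/α (and Km,app = Km/α) with α = 1 + [I]/Ki.
α = Vmax/Vmax,app = 3.40/0.596 = 5.705.
Ki = [I]/(α − 1) = 1.68/4.705 = 0.357 mM.

0.357 mM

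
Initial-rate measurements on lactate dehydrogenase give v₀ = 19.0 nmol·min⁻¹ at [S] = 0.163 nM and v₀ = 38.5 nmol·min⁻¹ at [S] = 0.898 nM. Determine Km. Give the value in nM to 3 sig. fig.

In reciprocal form, 1/v = (Km/Vmax)·(1/[S]) + 1/Vmax. The two points give (1/[S], 1/v) = (6.135, 0.05263) and (1.114, 0.02597).
Slope = (0.05263 − 0.02597)/(6.135 − 1.114) = 0.005309; intercept = 0.05263 − 0.005309×6.135 = 0.02006.
Vmax = 1/intercept = 49.8 nmol·min⁻¹; Km = slope × Vmax = 0.005309 × 49.8 = 0.265 nM.

0.265 nM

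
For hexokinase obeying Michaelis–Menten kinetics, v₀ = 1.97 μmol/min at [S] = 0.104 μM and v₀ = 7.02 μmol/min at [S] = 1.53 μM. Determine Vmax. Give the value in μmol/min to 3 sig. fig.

In reciprocal form, 1/v = (Km/Vmax)·(1/[S]) + 1/Vmax. The two points give (1/[S], 1/v) = (9.615, 0.5076) and (0.6536, 0.1425).
Slope = (0.5076 − 0.1425)/(9.615 − 0.6536) = 0.04075; intercept = 0.5076 − 0.04075×9.615 = 0.1158.
Vmax = 1/intercept = 8.63 μmol/min; Km = slope × Vmax = 0.04075 × 8.63 = 0.352 μM.

8.63 μmol/min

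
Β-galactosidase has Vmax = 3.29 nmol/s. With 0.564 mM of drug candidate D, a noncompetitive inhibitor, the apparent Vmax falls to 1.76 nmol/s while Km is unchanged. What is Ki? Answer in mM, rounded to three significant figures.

0.649 mM

Noncompetitive: Vmax,app = Vmax/α with α = 1 + [I]/Ki.
α = Vmax/Vmax,app = 3.29/1.76 = 1.869.
Ki = [I]/(α − 1) = 0.564/0.8693 = 0.649 mM.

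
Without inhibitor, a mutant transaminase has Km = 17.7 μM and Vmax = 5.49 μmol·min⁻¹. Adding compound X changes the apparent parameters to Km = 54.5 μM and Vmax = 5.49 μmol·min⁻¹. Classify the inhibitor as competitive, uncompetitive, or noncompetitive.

Km increases (17.7 → 54.5 μM) while Vmax is unchanged — the hallmark of competitive inhibition.

competitive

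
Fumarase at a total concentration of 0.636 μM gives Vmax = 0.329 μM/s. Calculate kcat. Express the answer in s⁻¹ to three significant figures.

kcat = Vmax/[E]total = 0.329 μM/s / 0.636 μM = 0.517 s⁻¹.

0.517 s⁻¹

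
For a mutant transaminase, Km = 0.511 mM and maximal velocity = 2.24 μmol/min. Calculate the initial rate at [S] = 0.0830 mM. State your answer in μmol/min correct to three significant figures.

v = Vmax·[S]/(Km + [S]) = 2.24 × 0.0830 / (0.511 + 0.0830)
  = 0.1859 / 0.5940 = 0.313 μmol/min.

0.313 μmol/min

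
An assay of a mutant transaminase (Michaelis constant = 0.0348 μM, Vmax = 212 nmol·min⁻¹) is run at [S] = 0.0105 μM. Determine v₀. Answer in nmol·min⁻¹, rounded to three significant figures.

49.1 nmol·min⁻¹

[S]/(Km+[S]) = 0.0105/0.04530 = 0.2318, the fractional saturation.
v = 0.2318 × Vmax = 0.2318 × 212 = 49.1 nmol·min⁻¹.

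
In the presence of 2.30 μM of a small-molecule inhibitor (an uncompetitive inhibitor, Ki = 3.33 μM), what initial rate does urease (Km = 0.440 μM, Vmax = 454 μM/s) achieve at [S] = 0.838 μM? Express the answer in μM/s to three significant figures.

α = 1 + [I]/Ki = 1 + 2.30/3.33 = 1.691.
For an uncompetitive inhibitor, both parameters are divided by α, giving Vmax/α and Km/α: Km,app = 0.260 μM, Vmax,app = 269 μM/s.
v = Vmax,app·[S]/(Km,app + [S]) = 269 × 0.838/(0.260 + 0.838) = 205 μM/s.

205 μM/s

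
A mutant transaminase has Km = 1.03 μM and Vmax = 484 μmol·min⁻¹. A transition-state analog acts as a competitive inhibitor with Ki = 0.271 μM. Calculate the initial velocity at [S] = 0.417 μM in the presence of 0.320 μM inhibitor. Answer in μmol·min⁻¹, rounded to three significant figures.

α = 1 + [I]/Ki = 1 + 0.320/0.271 = 2.181.
For a competitive inhibitor, Vmax is unchanged and the apparent Km becomes α·Km: Km,app = 2.25 μM, Vmax,app = 484 μmol·min⁻¹.
v = Vmax,app·[S]/(Km,app + [S]) = 484 × 0.417/(2.25 + 0.417) = 75.8 μmol·min⁻¹.

75.8 μmol·min⁻¹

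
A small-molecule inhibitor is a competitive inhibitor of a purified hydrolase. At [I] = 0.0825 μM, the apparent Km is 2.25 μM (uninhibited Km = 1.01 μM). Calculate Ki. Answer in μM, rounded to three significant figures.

Competitive: Km,app = α·Km with α = 1 + [I]/Ki.
α = Km,app/Km = 2.25/1.01 = 2.228.
Ki = [I]/(α − 1) = 0.0825/1.228 = 0.0672 μM.

0.0672 μM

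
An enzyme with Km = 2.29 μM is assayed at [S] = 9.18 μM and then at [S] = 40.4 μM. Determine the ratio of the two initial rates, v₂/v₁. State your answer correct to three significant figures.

Since Vmax cancels, v₂/v₁ = [S]₂(Km+[S]₁) / [S]₁(Km+[S]₂).
= 40.4×(2.29+9.18) / (9.18×(2.29+40.4)) = 463.4/391.9 = 1.18.

1.18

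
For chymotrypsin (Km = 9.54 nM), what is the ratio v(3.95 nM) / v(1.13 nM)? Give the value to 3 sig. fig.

2.76

Since Vmax cancels, v₂/v₁ = [S]₂(Km+[S]₁) / [S]₁(Km+[S]₂).
= 3.95×(9.54+1.13) / (1.13×(9.54+3.95)) = 42.15/15.24 = 2.76.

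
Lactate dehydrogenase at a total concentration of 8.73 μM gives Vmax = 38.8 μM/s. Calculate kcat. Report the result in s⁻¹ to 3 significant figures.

4.44 s⁻¹

kcat = Vmax/[E]total = 38.8 μM/s / 8.73 μM = 4.44 s⁻¹.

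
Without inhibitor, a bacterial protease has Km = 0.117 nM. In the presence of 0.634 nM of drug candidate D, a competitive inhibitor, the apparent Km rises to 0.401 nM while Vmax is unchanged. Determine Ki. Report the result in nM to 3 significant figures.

0.261 nM

Competitive: Km,app = α·Km with α = 1 + [I]/Ki.
α = Km,app/Km = 0.401/0.117 = 3.427.
Ki = [I]/(α − 1) = 0.634/2.427 = 0.261 nM.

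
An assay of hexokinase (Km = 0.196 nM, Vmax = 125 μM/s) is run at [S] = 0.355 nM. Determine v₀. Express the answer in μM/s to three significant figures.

80.5 μM/s

v = Vmax·[S]/(Km + [S]) = 125 × 0.355 / (0.196 + 0.355)
  = 44.38 / 0.5510 = 80.5 μM/s.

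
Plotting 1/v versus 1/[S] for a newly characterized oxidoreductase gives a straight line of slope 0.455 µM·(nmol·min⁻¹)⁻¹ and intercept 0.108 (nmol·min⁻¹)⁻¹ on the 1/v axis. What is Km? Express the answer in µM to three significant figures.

y-intercept = 1/Vmax ⇒ Vmax = 9.26 nmol·min⁻¹; slope = Km/Vmax ⇒ Km = slope × Vmax.
Km = 0.455 × 9.26 = 4.21 µM.

4.21 µM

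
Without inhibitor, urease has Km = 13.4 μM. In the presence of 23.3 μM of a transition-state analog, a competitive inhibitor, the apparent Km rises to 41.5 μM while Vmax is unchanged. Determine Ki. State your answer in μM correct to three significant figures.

11.1 μM

Competitive: Km,app = α·Km with α = 1 + [I]/Ki.
α = Km,app/Km = 41.5/13.4 = 3.097.
Ki = [I]/(α − 1) = 23.3/2.097 = 11.1 μM.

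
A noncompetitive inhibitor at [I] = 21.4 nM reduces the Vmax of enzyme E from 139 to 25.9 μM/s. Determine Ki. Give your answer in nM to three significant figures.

Noncompetitive: Vmax,app = Vmax/α with α = 1 + [I]/Ki.
α = Vmax/Vmax,app = 139/25.9 = 5.367.
Ki = [I]/(α − 1) = 21.4/4.367 = 4.90 nM.

4.90 nM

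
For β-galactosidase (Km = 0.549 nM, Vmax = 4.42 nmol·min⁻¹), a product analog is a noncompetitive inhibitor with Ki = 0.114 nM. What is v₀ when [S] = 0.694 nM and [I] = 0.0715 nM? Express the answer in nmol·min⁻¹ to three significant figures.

1.52 nmol·min⁻¹

α = 1 + [I]/Ki = 1 + 0.0715/0.114 = 1.627.
For a noncompetitive inhibitor, Vmax is reduced to Vmax/α while Km is unchanged: Km,app = 0.549 nM, Vmax,app = 2.72 nmol·min⁻¹.
v = Vmax,app·[S]/(Km,app + [S]) = 2.72 × 0.694/(0.549 + 0.694) = 1.52 nmol·min⁻¹.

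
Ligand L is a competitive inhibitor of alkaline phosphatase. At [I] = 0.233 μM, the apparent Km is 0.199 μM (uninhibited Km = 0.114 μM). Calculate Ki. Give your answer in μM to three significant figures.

Competitive: Km,app = α·Km with α = 1 + [I]/Ki.
α = Km,app/Km = 0.199/0.114 = 1.746.
Since α = 1 + [I]/Ki, [I]/Ki = 1.746 − 1 = 0.7456 and Ki = 0.233/0.7456 = 0.312 μM.

0.312 μM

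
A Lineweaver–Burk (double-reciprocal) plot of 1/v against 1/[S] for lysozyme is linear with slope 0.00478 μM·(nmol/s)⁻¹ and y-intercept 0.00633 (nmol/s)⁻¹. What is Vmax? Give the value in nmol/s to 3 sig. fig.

The y-intercept of a Lineweaver–Burk plot equals 1/Vmax, so Vmax = 1/0.00633 = 158 nmol/s.

158 nmol/s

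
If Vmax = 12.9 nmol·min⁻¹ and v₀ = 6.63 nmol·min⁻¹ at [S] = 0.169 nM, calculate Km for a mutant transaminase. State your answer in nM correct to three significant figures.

0.160 nM

From v = Vmax[S]/(Km+[S]), Km = [S](Vmax − v)/v.
Km = 0.169 × (12.9 − 6.63) / 6.63 = 1.060/6.63 = 0.160 nM.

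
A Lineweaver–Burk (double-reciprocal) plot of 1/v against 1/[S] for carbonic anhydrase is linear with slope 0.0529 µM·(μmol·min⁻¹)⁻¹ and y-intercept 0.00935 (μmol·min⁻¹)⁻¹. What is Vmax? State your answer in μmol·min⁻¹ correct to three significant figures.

107 μmol·min⁻¹

The y-intercept of a Lineweaver–Burk plot equals 1/Vmax, so Vmax = 1/0.00935 = 107 μmol·min⁻¹.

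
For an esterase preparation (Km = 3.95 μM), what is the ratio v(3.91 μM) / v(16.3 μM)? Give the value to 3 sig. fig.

Since Vmax cancels, v₂/v₁ = [S]₂(Km+[S]₁) / [S]₁(Km+[S]₂).
= 3.91×(3.95+16.3) / (16.3×(3.95+3.91)) = 79.18/128.1 = 0.618.

0.618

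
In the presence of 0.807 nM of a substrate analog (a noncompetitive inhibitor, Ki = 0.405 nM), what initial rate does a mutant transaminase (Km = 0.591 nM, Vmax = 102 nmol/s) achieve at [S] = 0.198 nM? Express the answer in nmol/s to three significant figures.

α = 1 + [I]/Ki = 1 + 0.807/0.405 = 2.993.
For a noncompetitive inhibitor, Vmax is reduced to Vmax/α while Km is unchanged: Km,app = 0.591 nM, Vmax,app = 34.1 nmol/s.
v = Vmax,app·[S]/(Km,app + [S]) = 34.1 × 0.198/(0.591 + 0.198) = 8.55 nmol/s.

8.55 nmol/s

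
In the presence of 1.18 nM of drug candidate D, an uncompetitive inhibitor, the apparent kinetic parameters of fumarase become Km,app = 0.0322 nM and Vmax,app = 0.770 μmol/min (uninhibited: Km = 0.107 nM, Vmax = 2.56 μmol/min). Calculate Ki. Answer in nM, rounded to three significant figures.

Uncompetitive: Vmax,app = Vmax/α (and Km,app = Km/α) with α = 1 + [I]/Ki.
α = Vmax/Vmax,app = 2.56/0.770 = 3.325.
Ki = [I]/(α − 1) = 1.18/2.325 = 0.508 nM.

0.508 nM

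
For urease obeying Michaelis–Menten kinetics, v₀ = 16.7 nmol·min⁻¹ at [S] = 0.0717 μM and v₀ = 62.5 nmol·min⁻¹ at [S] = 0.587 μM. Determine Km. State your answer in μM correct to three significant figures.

0.362 μM

From v = Vmax[S]/(Km+[S]), each point gives Vmax = v(Km+[S])/[S].
Equating: 16.7(Km+0.0717)/0.0717 = 62.5(Km+0.587)/0.587.
232.9·Km + 16.7 = 106.5·Km + 62.5, so (232.9 − 106.5)·Km = 62.5 − 16.7.
Km = 45.80/126.4 = 0.362 μM; then Vmax = 16.7(0.362+0.0717)/0.0717 = 101 nmol·min⁻¹.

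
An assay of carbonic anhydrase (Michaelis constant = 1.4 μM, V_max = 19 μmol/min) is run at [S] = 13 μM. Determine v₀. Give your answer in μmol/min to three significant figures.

[S]/(Km+[S]) = 13/14.40 = 0.9028, the fractional saturation.
v = 0.9028 × Vmax = 0.9028 × 19 = 17.2 μmol/min.

17.2 μmol/min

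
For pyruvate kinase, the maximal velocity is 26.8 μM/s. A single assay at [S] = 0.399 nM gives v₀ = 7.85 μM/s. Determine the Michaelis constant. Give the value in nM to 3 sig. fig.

From v = Vmax[S]/(Km+[S]), Km = [S](Vmax − v)/v.
Km = 0.399 × (26.8 − 7.85) / 7.85 = 7.561/7.85 = 0.963 nM.

0.963 nM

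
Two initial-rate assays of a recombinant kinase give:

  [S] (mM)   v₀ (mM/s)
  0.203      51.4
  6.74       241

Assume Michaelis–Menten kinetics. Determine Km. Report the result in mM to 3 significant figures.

From v = Vmax[S]/(Km+[S]), each point gives Vmax = v(Km+[S])/[S].
Equating: 51.4(Km+0.203)/0.203 = 241(Km+6.74)/6.74.
253.2·Km + 51.4 = 35.76·Km + 241, so (253.2 − 35.76)·Km = 241 − 51.4.
Km = 189.6/217.4 = 0.872 mM; then Vmax = 51.4(0.872+0.203)/0.203 = 272 mM/s.

0.872 mM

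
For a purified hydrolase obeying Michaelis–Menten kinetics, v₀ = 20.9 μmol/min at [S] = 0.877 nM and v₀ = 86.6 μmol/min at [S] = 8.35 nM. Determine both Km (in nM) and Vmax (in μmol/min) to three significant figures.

From v = Vmax[S]/(Km+[S]), each point gives Vmax = v(Km+[S])/[S].
Equating: 20.9(Km+0.877)/0.877 = 86.6(Km+8.35)/8.35.
23.83·Km + 20.9 = 10.37·Km + 86.6, so (23.83 − 10.37)·Km = 86.6 − 20.9.
Km = 65.70/13.46 = 4.88 nM; then Vmax = 20.9(4.88+0.877)/0.877 = 137 μmol/min.

Km = 4.88 nM; Vmax = 137 μmol/min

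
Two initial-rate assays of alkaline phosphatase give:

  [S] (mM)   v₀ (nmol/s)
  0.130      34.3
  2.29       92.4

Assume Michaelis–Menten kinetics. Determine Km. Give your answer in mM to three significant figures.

In reciprocal form, 1/v = (Km/Vmax)·(1/[S]) + 1/Vmax. The two points give (1/[S], 1/v) = (7.692, 0.02915) and (0.4367, 0.01082).
Slope = (0.02915 − 0.01082)/(7.692 − 0.4367) = 0.002527; intercept = 0.02915 − 0.002527×7.692 = 0.009719.
Vmax = 1/intercept = 103 nmol/s; Km = slope × Vmax = 0.002527 × 103 = 0.260 mM.

0.260 mM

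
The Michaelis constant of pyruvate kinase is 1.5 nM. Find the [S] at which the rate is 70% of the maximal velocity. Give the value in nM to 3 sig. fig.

v/Vmax = [S]/(Km+[S]) = 0.7, so [S] = Km·0.7/(1 − 0.7) = 1.5 × 2.333.
[S] = 3.50 nM.

3.50 nM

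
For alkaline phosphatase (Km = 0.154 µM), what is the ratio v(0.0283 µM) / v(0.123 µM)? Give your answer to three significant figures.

Since Vmax cancels, v₂/v₁ = [S]₂(Km+[S]₁) / [S]₁(Km+[S]₂).
= 0.0283×(0.154+0.123) / (0.123×(0.154+0.0283)) = 0.007839/0.02242 = 0.350.

0.350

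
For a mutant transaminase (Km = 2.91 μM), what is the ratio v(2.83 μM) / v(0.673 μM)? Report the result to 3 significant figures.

2.62

The fractional saturations are [S]/(Km+[S]) = 0.673/3.583 = 0.1878 and 2.83/5.740 = 0.4930.
v₂/v₁ is just their ratio: 0.4930/0.1878 = 2.62.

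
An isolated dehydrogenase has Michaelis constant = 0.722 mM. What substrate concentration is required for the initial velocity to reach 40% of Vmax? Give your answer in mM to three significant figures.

v/Vmax = [S]/(Km+[S]) = 0.4, so [S] = Km·0.4/(1 − 0.4) = 0.722 × 0.6667.
[S] = 0.481 mM.

0.481 mM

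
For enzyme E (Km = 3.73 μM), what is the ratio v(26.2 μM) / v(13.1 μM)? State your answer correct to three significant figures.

The fractional saturations are [S]/(Km+[S]) = 13.1/16.83 = 0.7784 and 26.2/29.93 = 0.8754.
v₂/v₁ is just their ratio: 0.8754/0.7784 = 1.12.

1.12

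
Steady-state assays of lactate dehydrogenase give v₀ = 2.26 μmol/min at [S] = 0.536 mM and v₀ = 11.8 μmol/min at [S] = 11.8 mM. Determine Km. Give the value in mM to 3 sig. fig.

In reciprocal form, 1/v = (Km/Vmax)·(1/[S]) + 1/Vmax. The two points give (1/[S], 1/v) = (1.866, 0.4425) and (0.08475, 0.08475).
Slope = (0.4425 − 0.08475)/(1.866 − 0.08475) = 0.2009; intercept = 0.4425 − 0.2009×1.866 = 0.06772.
Vmax = 1/intercept = 14.8 μmol/min; Km = slope × Vmax = 0.2009 × 14.8 = 2.97 mM.

2.97 mM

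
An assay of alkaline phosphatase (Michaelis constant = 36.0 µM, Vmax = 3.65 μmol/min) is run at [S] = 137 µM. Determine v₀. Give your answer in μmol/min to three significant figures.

[S]/(Km+[S]) = 137/173.0 = 0.7919, the fractional saturation.
v = 0.7919 × Vmax = 0.7919 × 3.65 = 2.89 μmol/min.

2.89 μmol/min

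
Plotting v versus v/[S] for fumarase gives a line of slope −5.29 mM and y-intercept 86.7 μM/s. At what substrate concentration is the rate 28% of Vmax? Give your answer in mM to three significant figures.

The Eadie–Hofstee slope gives Km = 5.29 mM (slope = −Km).
v/Vmax = [S]/(Km+[S]) = 0.28 ⇒ [S] = Km·0.28/(1−0.28) = 5.29 × 0.3889 = 2.06 mM.

2.06 mM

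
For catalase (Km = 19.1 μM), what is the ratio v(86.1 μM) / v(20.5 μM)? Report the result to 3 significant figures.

1.58

The fractional saturations are [S]/(Km+[S]) = 20.5/39.60 = 0.5177 and 86.1/105.2 = 0.8184.
v₂/v₁ is just their ratio: 0.8184/0.5177 = 1.58.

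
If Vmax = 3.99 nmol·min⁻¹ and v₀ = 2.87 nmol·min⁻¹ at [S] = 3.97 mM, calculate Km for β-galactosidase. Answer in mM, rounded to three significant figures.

1.55 mM

v/Vmax = 2.87/3.99 = 0.7193 = [S]/(Km+[S]).
So Km + [S] = [S]/0.7193 = 5.519 mM, giving Km = 5.519 − 3.97 = 1.55 mM.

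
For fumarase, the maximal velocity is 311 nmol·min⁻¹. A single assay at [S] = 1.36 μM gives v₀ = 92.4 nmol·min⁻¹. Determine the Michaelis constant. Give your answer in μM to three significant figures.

3.22 μM

From v = Vmax[S]/(Km+[S]), Km = [S](Vmax − v)/v.
Km = 1.36 × (311 − 92.4) / 92.4 = 297.3/92.4 = 3.22 μM.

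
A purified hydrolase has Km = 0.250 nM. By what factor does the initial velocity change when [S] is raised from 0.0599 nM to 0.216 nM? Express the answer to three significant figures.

2.40

The fractional saturations are [S]/(Km+[S]) = 0.0599/0.3099 = 0.1933 and 0.216/0.4660 = 0.4635.
v₂/v₁ is just their ratio: 0.4635/0.1933 = 2.40.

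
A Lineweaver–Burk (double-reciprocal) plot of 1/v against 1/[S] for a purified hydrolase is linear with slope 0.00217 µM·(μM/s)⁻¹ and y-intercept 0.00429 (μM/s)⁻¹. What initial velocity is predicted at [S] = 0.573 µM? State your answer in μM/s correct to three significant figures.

124 μM/s

The y-intercept is 1/Vmax, so Vmax = 1/0.00429 = 233 μM/s.
The slope is Km/Vmax, so Km = 0.00217 × 233 = 0.506 µM.
Then v = 233 × 0.573/(0.506 + 0.573) = 124 μM/s.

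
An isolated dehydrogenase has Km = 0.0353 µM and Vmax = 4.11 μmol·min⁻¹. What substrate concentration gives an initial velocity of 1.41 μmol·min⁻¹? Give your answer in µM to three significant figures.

0.0184 µM

Rearranging v = Vmax[S]/(Km+[S]) gives [S] = Km·v/(Vmax − v).
[S] = 0.0353 × 1.41 / (4.11 − 1.41) = 0.04977/2.700 = 0.0184 µM.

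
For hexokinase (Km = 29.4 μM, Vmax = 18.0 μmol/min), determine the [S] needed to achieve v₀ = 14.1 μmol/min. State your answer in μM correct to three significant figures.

106 μM

The required fractional saturation is v/Vmax = 14.1/18.0 = 0.7833.
Then [S]/(Km+[S]) = 0.7833 ⇒ [S] = 29.4 × 0.7833/(1 − 0.7833) = 106 μM.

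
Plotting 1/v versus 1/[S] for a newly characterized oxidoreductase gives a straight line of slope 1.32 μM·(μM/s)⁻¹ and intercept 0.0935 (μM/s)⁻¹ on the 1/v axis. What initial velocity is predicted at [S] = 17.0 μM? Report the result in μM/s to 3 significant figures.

5.84 μM/s

The y-intercept is 1/Vmax, so Vmax = 1/0.0935 = 10.7 μM/s.
The slope is Km/Vmax, so Km = 1.32 × 10.7 = 14.1 μM.
Then v = 10.7 × 17.0/(14.1 + 17.0) = 5.84 μM/s.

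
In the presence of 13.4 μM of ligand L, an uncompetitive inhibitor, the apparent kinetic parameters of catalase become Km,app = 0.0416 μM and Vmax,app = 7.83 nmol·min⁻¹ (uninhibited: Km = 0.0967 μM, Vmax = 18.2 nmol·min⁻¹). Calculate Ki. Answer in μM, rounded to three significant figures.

Uncompetitive: Vmax,app = Vmax/α (and Km,app = Km/α) with α = 1 + [I]/Ki.
α = Vmax/Vmax,app = 18.2/7.83 = 2.324.
Ki = [I]/(α − 1) = 13.4/1.324 = 10.1 μM.

10.1 μM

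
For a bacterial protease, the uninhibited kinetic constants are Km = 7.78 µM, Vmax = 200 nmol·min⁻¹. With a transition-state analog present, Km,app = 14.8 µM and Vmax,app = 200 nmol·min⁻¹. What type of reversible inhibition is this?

Km increases (7.78 → 14.8 µM) while Vmax is unchanged — the hallmark of competitive inhibition.

competitive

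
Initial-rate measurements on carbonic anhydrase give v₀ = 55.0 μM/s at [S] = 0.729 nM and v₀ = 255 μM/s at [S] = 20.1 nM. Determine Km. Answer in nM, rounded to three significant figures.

3.19 nM

In reciprocal form, 1/v = (Km/Vmax)·(1/[S]) + 1/Vmax. The two points give (1/[S], 1/v) = (1.372, 0.01818) and (0.04975, 0.003922).
Slope = (0.01818 − 0.003922)/(1.372 − 0.04975) = 0.01079; intercept = 0.01818 − 0.01079×1.372 = 0.003385.
Vmax = 1/intercept = 295 μM/s; Km = slope × Vmax = 0.01079 × 295 = 3.19 nM.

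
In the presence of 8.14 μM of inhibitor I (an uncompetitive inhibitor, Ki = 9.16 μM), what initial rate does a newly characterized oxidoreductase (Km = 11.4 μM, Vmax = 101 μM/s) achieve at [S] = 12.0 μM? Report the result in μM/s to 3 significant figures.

α = 1 + [I]/Ki = 1 + 8.14/9.16 = 1.889.
For an uncompetitive inhibitor, both parameters are divided by α, giving Vmax/α and Km/α: Km,app = 6.04 μM, Vmax,app = 53.5 μM/s.
v = Vmax,app·[S]/(Km,app + [S]) = 53.5 × 12.0/(6.04 + 12.0) = 35.6 μM/s.

35.6 μM/s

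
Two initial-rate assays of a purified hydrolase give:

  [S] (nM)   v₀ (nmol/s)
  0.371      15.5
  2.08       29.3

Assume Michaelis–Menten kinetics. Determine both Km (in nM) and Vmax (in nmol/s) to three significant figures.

Km = 0.498 nM; Vmax = 36.3 nmol/s

In reciprocal form, 1/v = (Km/Vmax)·(1/[S]) + 1/Vmax. The two points give (1/[S], 1/v) = (2.695, 0.06452) and (0.4808, 0.03413).
Slope = (0.06452 − 0.03413)/(2.695 − 0.4808) = 0.01372; intercept = 0.06452 − 0.01372×2.695 = 0.02753.
Vmax = 1/intercept = 36.3 nmol/s; Km = slope × Vmax = 0.01372 × 36.3 = 0.498 nM.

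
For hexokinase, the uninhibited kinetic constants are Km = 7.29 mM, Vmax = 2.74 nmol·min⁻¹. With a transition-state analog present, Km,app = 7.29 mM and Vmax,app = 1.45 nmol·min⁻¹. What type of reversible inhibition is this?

noncompetitive

Vmax decreases (2.74 → 1.45 nmol·min⁻¹) while Km is unchanged — pure noncompetitive inhibition.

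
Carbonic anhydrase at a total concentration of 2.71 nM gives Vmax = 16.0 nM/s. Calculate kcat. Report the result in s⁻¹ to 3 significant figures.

kcat = Vmax/[E]total = 16.0 nM/s / 2.71 nM = 5.90 s⁻¹.

5.90 s⁻¹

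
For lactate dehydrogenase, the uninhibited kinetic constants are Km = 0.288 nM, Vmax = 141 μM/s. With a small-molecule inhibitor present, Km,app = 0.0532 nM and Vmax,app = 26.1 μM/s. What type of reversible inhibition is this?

Both Km and Vmax decrease by the same factor (~5.41-fold) — characteristic of uncompetitive inhibition.

uncompetitive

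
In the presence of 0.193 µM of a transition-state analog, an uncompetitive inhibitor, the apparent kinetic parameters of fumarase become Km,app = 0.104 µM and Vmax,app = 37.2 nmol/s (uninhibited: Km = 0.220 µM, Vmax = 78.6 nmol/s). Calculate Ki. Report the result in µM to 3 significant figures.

Uncompetitive: Vmax,app = Vmax/α (and Km,app = Km/α) with α = 1 + [I]/Ki.
α = Vmax/Vmax,app = 78.6/37.2 = 2.113.
Since α = 1 + [I]/Ki, [I]/Ki = 2.113 − 1 = 1.113 and Ki = 0.193/1.113 = 0.173 µM.

0.173 µM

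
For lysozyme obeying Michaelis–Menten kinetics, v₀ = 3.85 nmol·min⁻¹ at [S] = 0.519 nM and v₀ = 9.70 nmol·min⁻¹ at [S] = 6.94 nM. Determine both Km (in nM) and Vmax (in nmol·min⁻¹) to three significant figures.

In reciprocal form, 1/v = (Km/Vmax)·(1/[S]) + 1/Vmax. The two points give (1/[S], 1/v) = (1.927, 0.2597) and (0.1441, 0.1031).
Slope = (0.2597 − 0.1031)/(1.927 − 0.1441) = 0.08787; intercept = 0.2597 − 0.08787×1.927 = 0.09043.
Vmax = 1/intercept = 11.1 nmol·min⁻¹; Km = slope × Vmax = 0.08787 × 11.1 = 0.972 nM.

Km = 0.972 nM; Vmax = 11.1 nmol·min⁻¹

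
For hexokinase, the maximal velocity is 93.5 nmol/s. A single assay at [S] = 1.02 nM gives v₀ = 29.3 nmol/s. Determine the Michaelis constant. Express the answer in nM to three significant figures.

2.23 nM

From v = Vmax[S]/(Km+[S]), Km = [S](Vmax − v)/v.
Km = 1.02 × (93.5 − 29.3) / 29.3 = 65.48/29.3 = 2.23 nM.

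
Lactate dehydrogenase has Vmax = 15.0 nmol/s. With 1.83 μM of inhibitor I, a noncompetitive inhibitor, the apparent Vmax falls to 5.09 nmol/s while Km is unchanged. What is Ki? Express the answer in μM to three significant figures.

Noncompetitive: Vmax,app = Vmax/α with α = 1 + [I]/Ki.
α = Vmax/Vmax,app = 15.0/5.09 = 2.947.
Since α = 1 + [I]/Ki, [I]/Ki = 2.947 − 1 = 1.947 and Ki = 1.83/1.947 = 0.940 μM.

0.940 μM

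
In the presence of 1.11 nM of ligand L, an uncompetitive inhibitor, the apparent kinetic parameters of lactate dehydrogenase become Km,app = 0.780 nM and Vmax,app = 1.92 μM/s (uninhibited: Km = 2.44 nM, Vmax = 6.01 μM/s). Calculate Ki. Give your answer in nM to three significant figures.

0.521 nM

Uncompetitive: Vmax,app = Vmax/α (and Km,app = Km/α) with α = 1 + [I]/Ki.
α = Vmax/Vmax,app = 6.01/1.92 = 3.130.
Since α = 1 + [I]/Ki, [I]/Ki = 3.130 − 1 = 2.130 and Ki = 1.11/2.130 = 0.521 nM.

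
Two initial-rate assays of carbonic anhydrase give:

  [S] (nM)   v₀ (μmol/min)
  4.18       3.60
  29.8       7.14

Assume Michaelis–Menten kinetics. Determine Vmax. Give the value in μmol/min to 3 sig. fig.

8.50 μmol/min

From v = Vmax[S]/(Km+[S]), each point gives Vmax = v(Km+[S])/[S].
Equating: 3.60(Km+4.18)/4.18 = 7.14(Km+29.8)/29.8.
0.8612·Km + 3.60 = 0.2396·Km + 7.14, so (0.8612 − 0.2396)·Km = 7.14 − 3.60.
Km = 3.540/0.6216 = 5.69 nM; then Vmax = 3.60(5.69+4.18)/4.18 = 8.50 μmol/min.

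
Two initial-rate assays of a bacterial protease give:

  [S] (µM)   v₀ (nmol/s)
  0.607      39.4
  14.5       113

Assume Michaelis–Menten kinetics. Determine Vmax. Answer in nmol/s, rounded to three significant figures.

123 nmol/s

From v = Vmax[S]/(Km+[S]), each point gives Vmax = v(Km+[S])/[S].
Equating: 39.4(Km+0.607)/0.607 = 113(Km+14.5)/14.5.
64.91·Km + 39.4 = 7.793·Km + 113, so (64.91 − 7.793)·Km = 113 − 39.4.
Km = 73.60/57.12 = 1.29 µM; then Vmax = 39.4(1.29+0.607)/0.607 = 123 nmol/s.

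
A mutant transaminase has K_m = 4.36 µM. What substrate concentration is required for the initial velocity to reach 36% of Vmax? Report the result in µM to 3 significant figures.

v/Vmax = [S]/(Km+[S]) = 0.36, so [S] = Km·0.36/(1 − 0.36) = 4.36 × 0.5625.
[S] = 2.45 µM.

2.45 µM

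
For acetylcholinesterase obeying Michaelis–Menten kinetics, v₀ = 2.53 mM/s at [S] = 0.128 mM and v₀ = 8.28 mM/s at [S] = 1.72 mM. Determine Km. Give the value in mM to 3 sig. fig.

0.385 mM

In reciprocal form, 1/v = (Km/Vmax)·(1/[S]) + 1/Vmax. The two points give (1/[S], 1/v) = (7.812, 0.3953) and (0.5814, 0.1208).
Slope = (0.3953 − 0.1208)/(7.812 − 0.5814) = 0.03796; intercept = 0.3953 − 0.03796×7.812 = 0.09870.
Vmax = 1/intercept = 10.1 mM/s; Km = slope × Vmax = 0.03796 × 10.1 = 0.385 mM.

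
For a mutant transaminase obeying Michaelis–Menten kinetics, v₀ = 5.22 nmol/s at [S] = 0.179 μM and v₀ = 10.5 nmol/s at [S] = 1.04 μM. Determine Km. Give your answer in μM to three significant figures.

0.277 μM

From v = Vmax[S]/(Km+[S]), each point gives Vmax = v(Km+[S])/[S].
Equating: 5.22(Km+0.179)/0.179 = 10.5(Km+1.04)/1.04.
29.16·Km + 5.22 = 10.10·Km + 10.5, so (29.16 − 10.10)·Km = 10.5 − 5.22.
Km = 5.280/19.07 = 0.277 μM; then Vmax = 5.22(0.277+0.179)/0.179 = 13.3 nmol/s.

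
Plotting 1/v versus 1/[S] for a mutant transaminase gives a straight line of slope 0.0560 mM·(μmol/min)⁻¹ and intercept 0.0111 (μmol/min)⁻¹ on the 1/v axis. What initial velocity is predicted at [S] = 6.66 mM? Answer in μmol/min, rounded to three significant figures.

The y-intercept is 1/Vmax, so Vmax = 1/0.0111 = 90.1 μmol/min.
The slope is Km/Vmax, so Km = 0.0560 × 90.1 = 5.05 mM.
Then v = 90.1 × 6.66/(5.05 + 6.66) = 51.3 μmol/min.

51.3 μmol/min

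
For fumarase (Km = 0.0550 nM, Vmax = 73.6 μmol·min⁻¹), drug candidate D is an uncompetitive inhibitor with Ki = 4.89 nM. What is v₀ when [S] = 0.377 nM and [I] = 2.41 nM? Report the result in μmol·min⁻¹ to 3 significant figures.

44.9 μmol·min⁻¹

With α = 1 + [I]/Ki = 1 + 2.41/4.89 = 1.493, the uncompetitive rate law is v = (Vmax/α)·[S] / (Km/α + [S]).
v = (73.6/1.493)×0.377 / (0.0550/1.493 + 0.377) = 18.59/0.4138 = 44.9 μmol·min⁻¹.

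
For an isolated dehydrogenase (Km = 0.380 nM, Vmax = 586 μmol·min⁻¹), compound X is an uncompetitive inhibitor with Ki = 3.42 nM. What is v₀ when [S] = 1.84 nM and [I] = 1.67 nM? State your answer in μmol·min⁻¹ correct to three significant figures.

With α = 1 + [I]/Ki = 1 + 1.67/3.42 = 1.488, the uncompetitive rate law is v = (Vmax/α)·[S] / (Km/α + [S]).
v = (586/1.488)×1.84 / (0.380/1.488 + 1.84) = 724.5/2.095 = 346 μmol·min⁻¹.

346 μmol·min⁻¹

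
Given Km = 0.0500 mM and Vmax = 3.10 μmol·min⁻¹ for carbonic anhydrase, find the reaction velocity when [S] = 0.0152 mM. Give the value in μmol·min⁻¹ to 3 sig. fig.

v = Vmax·[S]/(Km + [S]) = 3.10 × 0.0152 / (0.0500 + 0.0152)
  = 0.04712 / 0.06520 = 0.723 μmol·min⁻¹.

0.723 μmol·min⁻¹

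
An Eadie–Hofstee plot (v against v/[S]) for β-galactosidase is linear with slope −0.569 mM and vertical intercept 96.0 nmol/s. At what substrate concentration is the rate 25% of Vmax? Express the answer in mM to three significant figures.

The Eadie–Hofstee slope gives Km = 0.569 mM (slope = −Km).
v/Vmax = [S]/(Km+[S]) = 0.25 ⇒ [S] = Km·0.25/(1−0.25) = 0.569 × 0.3333 = 0.190 mM.

0.190 mM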